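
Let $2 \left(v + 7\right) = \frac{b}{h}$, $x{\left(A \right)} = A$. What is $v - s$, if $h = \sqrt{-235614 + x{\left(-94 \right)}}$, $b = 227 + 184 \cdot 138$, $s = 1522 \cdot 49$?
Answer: $-74585 - \frac{2329 i \sqrt{487}}{1948} \approx -74585.0 - 26.384 i$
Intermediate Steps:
$s = 74578$
$b = 25619$ ($b = 227 + 25392 = 25619$)
$h = 22 i \sqrt{487}$ ($h = \sqrt{-235614 - 94} = \sqrt{-235708} = 22 i \sqrt{487} \approx 485.5 i$)
$v = -7 - \frac{2329 i \sqrt{487}}{1948}$ ($v = -7 + \frac{25619 \frac{1}{22 i \sqrt{487}}}{2} = -7 + \frac{25619 \left(- \frac{i \sqrt{487}}{10714}\right)}{2} = -7 + \frac{\left(- \frac{2329}{974}\right) i \sqrt{487}}{2} = -7 - \frac{2329 i \sqrt{487}}{1948} \approx -7.0 - 26.384 i$)
$v - s = \left(-7 - \frac{2329 i \sqrt{487}}{1948}\right) - 74578 = -74585 - \frac{2329 i \sqrt{487}}{1948}$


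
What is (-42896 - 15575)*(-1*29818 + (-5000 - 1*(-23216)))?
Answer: 678380542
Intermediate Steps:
(-42896 - 15575)*(-1*29818 + (-5000 - 1*(-23216))) = -58471*(-29818 + (-5000 + 23216)) = -58471*(-29818 + 18216) = -58471*(-11602) = 678380542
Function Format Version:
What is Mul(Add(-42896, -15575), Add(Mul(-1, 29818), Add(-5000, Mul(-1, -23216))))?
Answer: 678380542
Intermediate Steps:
Mul(Add(-42896, -15575), Add(Mul(-1, 29818), Add(-5000, Mul(-1, -23216)))) = Mul(-58471, Add(-29818, Add(-5000, 23216))) = Mul(-58471, Add(-29818, 18216)) = Mul(-58471, -11602) = 678380542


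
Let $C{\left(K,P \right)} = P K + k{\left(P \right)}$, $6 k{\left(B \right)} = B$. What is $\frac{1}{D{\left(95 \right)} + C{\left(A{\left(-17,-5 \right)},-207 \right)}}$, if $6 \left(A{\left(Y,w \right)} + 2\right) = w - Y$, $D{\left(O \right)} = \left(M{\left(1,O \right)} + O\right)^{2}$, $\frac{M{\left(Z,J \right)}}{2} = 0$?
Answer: $\frac{2}{17981} \approx 0.00011123$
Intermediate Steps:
$M{\left(Z,J \right)} = 0$ ($M{\left(Z,J \right)} = 2 \cdot 0 = 0$)
$k{\left(B \right)} = \frac{B}{6}$
$D{\left(O \right)} = O^{2}$ ($D{\left(O \right)} = \left(0 + O\right)^{2} = O^{2}$)
$A{\left(Y,w \right)} = -2 - \frac{Y}{6} + \frac{w}{6}$ ($A{\left(Y,w \right)} = -2 + \frac{w - Y}{6} = -2 - \left(- \frac{w}{6} + \frac{Y}{6}\right) = -2 - \frac{Y}{6} + \frac{w}{6}$)
$C{\left(K,P \right)} = \frac{P}{6} + K P$ ($C{\left(K,P \right)} = P K + \frac{P}{6} = K P + \frac{P}{6} = \frac{P}{6} + K P$)
$\frac{1}{D{\left(95 \right)} + C{\left(A{\left(-17,-5 \right)},-207 \right)}} = \frac{1}{95^{2} - 207 \left(\frac{1}{6} - 0\right)} = \frac{1}{9025 - 207 \left(\frac{1}{6} - 0\right)} = \frac{1}{9025 - 207 \left(\frac{1}{6} + 0\right)} = \frac{1}{9025 - \frac{69}{2}} = \frac{1}{\frac{17981}{2}} = \frac{2}{17981}$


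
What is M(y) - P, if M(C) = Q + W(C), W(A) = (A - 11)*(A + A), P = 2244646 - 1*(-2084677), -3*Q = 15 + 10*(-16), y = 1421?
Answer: -966164/3 ≈ -3.2205e+5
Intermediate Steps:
Q = 145/3 (Q = -(15 + 10*(-16))/3 = -(15 - 160)/3 = -⅓*(-145) = 145/3 ≈ 48.333)
P = 4329323 (P = 2244646 + 2084677 = 4329323)
W(A) = 2*A*(-11 + A) (W(A) = (-11 + A)*(2*A) = 2*A*(-11 + A))
M(C) = 145/3 + 2*C*(-11 + C)
M(y) - P = (145/3 + 2*1421*(-11 + 1421)) - 1*4329323 = (145/3 + 2*1421*1410) - 4329323 = (145/3 + 4007220) - 4329323 = 12021805/3 - 4329323 = -966164/3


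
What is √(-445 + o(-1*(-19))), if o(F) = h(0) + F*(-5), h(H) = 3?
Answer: I*√537 ≈ 23.173*I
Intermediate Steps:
o(F) = 3 - 5*F (o(F) = 3 + F*(-5) = 3 - 5*F)
√(-445 + o(-1*(-19))) = √(-445 + (3 - (-5)*(-19))) = √(-445 + (3 - 5*19)) = √(-445 + (3 - 95)) = √(-445 - 92) = √(-537) = I*√537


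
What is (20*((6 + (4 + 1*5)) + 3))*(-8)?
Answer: -2880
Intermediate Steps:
(20*((6 + (4 + 1*5)) + 3))*(-8) = (20*((6 + (4 + 5)) + 3))*(-8) = (20*((6 + 9) + 3))*(-8) = (20*(15 + 3))*(-8) = (20*18)*(-8) = 360*(-8) = -2880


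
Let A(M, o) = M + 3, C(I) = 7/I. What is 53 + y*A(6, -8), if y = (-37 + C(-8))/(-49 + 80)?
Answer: 10417/248 ≈ 42.004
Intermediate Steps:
y = -303/248 (y = (-37 + 7/(-8))/(-49 + 80) = (-37 + 7*(-⅛))/31 = (-37 - 7/8)*(1/31) = -303/8*1/31 = -303/248 ≈ -1.2218)
A(M, o) = 3 + M
53 + y*A(6, -8) = 53 - 303*(3 + 6)/248 = 53 - 303/248*9 = 53 - 2727/248 = 10417/248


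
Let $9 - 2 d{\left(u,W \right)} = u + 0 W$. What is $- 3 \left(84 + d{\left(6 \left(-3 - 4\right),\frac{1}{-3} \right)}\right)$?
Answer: $- \frac{657}{2} \approx -328.5$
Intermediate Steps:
$d{\left(u,W \right)} = \frac{9}{2} - \frac{u}{2}$ ($d{\left(u,W \right)} = \frac{9}{2} - \frac{u + 0 W}{2} = \frac{9}{2} - \frac{u + 0}{2} = \frac{9}{2} - \frac{u}{2}$)
$- 3 \left(84 + d{\left(6 \left(-3 - 4\right),\frac{1}{-3} \right)}\right) = - 3 \left(84 - \left(- \frac{9}{2} + \frac{6 \left(-3 - 4\right)}{2}\right)\right) = - 3 \left(84 - \left(- \frac{9}{2} + \frac{6 \left(-7\right)}{2}\right)\right) = - 3 \left(84 + \left(\frac{9}{2} - -21\right)\right) = - 3 \left(84 + \left(\frac{9}{2} + 21\right)\right) = - 3 \left(84 + \frac{51}{2}\right) = \left(-3\right) \frac{219}{2} = - \frac{657}{2}$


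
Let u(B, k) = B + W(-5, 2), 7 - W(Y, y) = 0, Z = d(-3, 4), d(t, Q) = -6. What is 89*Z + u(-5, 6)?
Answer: -532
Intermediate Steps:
Z = -6
W(Y, y) = 7 (W(Y, y) = 7 - 1*0 = 7 + 0 = 7)
u(B, k) = 7 + B (u(B, k) = B + 7 = 7 + B)
89*Z + u(-5, 6) = 89*(-6) + (7 - 5) = -534 + 2 = -532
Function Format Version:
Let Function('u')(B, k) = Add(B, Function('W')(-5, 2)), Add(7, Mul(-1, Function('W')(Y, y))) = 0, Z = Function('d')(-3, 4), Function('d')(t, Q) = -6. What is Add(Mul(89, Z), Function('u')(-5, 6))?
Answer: -532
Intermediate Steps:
Z = -6
Function('W')(Y, y) = 7 (Function('W')(Y, y) = Add(7, Mul(-1, 0)) = Add(7, 0) = 7)
Function('u')(B, k) = Add(7, B) (Function('u')(B, k) = Add(B, 7) = Add(7, B))
Add(Mul(89, Z), Function('u')(-5, 6)) = Add(Mul(89, -6), Add(7, -5)) = Add(-534, 2) = -532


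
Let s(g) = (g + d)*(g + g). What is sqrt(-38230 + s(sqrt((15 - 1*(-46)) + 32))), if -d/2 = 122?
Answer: 2*I*sqrt(9511 + 122*sqrt(93)) ≈ 206.76*I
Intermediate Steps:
d = -244 (d = -2*122 = -244)
s(g) = 2*g*(-244 + g) (s(g) = (g - 244)*(g + g) = (-244 + g)*(2*g) = 2*g*(-244 + g))
sqrt(-38230 + s(sqrt((15 - 1*(-46)) + 32))) = sqrt(-38230 + 2*sqrt((15 - 1*(-46)) + 32)*(-244 + sqrt((15 - 1*(-46)) + 32))) = sqrt(-38230 + 2*sqrt((15 + 46) + 32)*(-244 + sqrt((15 + 46) + 32))) = sqrt(-38230 + 2*sqrt(61 + 32)*(-244 + sqrt(61 + 32))) = sqrt(-38230 + 2*sqrt(93)*(-244 + sqrt(93)))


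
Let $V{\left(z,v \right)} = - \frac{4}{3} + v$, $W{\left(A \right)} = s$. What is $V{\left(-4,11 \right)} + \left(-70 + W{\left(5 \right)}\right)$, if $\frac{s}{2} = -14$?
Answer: $- \frac{265}{3} \approx -88.333$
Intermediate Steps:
$s = -28$ ($s = 2 \left(-14\right) = -28$)
$W{\left(A \right)} = -28$
$V{\left(z,v \right)} = - \frac{4}{3} + v$
$V{\left(-4,11 \right)} + \left(-70 + W{\left(5 \right)}\right) = \left(- \frac{4}{3} + 11\right) - 98 = \frac{29}{3} - 98 = - \frac{265}{3}$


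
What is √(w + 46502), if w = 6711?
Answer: √53213 ≈ 230.68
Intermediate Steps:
√(w + 46502) = √(6711 + 46502) = √53213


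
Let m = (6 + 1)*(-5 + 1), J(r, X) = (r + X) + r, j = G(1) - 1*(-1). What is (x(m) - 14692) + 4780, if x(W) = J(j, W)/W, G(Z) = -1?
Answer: -9911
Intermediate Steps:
j = 0 (j = -1 - 1*(-1) = -1 + 1 = 0)
J(r, X) = X + 2*r (J(r, X) = (X + r) + r = X + 2*r)
m = -28 (m = 7*(-4) = -28)
x(W) = 1 (x(W) = (W + 2*0)/W = (W + 0)/W = W/W = 1)
(x(m) - 14692) + 4780 = (1 - 14692) + 4780 = -14691 + 4780 = -9911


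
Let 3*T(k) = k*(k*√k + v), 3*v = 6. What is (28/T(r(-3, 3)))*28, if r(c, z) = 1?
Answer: 784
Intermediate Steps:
v = 2 (v = (⅓)*6 = 2)
T(k) = k*(2 + k^(3/2))/3 (T(k) = (k*(k*√k + 2))/3 = (k*(k^(3/2) + 2))/3 = (k*(2 + k^(3/2)))/3 = k*(2 + k^(3/2))/3)
(28/T(r(-3, 3)))*28 = (28/(1^(5/2)/3 + (⅔)*1))*28 = (28/((⅓)*1 + ⅔))*28 = (28/(⅓ + ⅔))*28 = (28/1)*28 = (28*1)*28 = 28*28 = 784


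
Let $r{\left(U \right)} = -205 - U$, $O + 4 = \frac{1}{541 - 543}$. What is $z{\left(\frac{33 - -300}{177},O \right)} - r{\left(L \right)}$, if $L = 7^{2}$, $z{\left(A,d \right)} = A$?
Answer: $\frac{15097}{59} \approx 255.88$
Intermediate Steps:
$O = - \frac{9}{2}$ ($O = -4 + \frac{1}{541 - 543} = -4 + \frac{1}{-2} = -4 - \frac{1}{2} = - \frac{9}{2} \approx -4.5$)
$L = 49$
$z{\left(\frac{33 - -300}{177},O \right)} - r{\left(L \right)} = \frac{33 - -300}{177} - \left(-205 - 49\right) = \left(33 + 300\right) \frac{1}{177} - \left(-205 - 49\right) = 333 \cdot \frac{1}{177} - -254 = \frac{111}{59} + 254 = \frac{15097}{59}$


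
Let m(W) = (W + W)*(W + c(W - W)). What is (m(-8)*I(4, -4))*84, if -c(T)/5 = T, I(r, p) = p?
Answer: -43008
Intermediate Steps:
c(T) = -5*T
m(W) = 2*W**2 (m(W) = (W + W)*(W - 5*(W - W)) = (2*W)*(W - 5*0) = (2*W)*(W + 0) = (2*W)*W = 2*W**2)
(m(-8)*I(4, -4))*84 = ((2*(-8)**2)*(-4))*84 = ((2*64)*(-4))*84 = (128*(-4))*84 = -512*84 = -43008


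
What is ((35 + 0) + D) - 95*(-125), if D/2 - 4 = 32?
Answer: 11982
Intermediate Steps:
D = 72 (D = 8 + 2*32 = 8 + 64 = 72)
((35 + 0) + D) - 95*(-125) = ((35 + 0) + 72) - 95*(-125) = (35 + 72) + 11875 = 107 + 11875 = 11982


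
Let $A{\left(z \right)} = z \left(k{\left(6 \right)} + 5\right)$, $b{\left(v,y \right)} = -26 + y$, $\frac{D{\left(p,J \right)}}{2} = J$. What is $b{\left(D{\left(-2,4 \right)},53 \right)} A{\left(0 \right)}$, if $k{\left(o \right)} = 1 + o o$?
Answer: $0$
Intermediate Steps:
$k{\left(o \right)} = 1 + o^{2}$
$D{\left(p,J \right)} = 2 J$
$A{\left(z \right)} = 42 z$ ($A{\left(z \right)} = z \left(\left(1 + 6^{2}\right) + 5\right) = z \left(\left(1 + 36\right) + 5\right) = z \left(37 + 5\right) = z 42 = 42 z$)
$b{\left(D{\left(-2,4 \right)},53 \right)} A{\left(0 \right)} = \left(-26 + 53\right) 42 \cdot 0 = 27 \cdot 0 = 0$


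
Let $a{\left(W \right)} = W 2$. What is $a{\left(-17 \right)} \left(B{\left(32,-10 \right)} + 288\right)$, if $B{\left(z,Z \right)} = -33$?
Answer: $-8670$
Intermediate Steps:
$a{\left(W \right)} = 2 W$
$a{\left(-17 \right)} \left(B{\left(32,-10 \right)} + 288\right) = 2 \left(-17\right) \left(-33 + 288\right) = \left(-34\right) 255 = -8670$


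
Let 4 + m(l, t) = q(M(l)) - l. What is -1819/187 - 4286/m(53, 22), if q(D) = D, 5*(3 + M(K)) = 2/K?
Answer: 5396302/87439 ≈ 61.715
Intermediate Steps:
M(K) = -3 + 2/(5*K) (M(K) = -3 + (2/K)/5 = -3 + 2/(5*K))
m(l, t) = -7 - l + 2/(5*l) (m(l, t) = -4 + ((-3 + 2/(5*l)) - l) = -4 + (-3 - l + 2/(5*l)) = -7 - l + 2/(5*l))
-1819/187 - 4286/m(53, 22) = -1819/187 - 4286/(-7 - 1*53 + (⅖)/53) = -1819*1/187 - 4286/(-7 - 53 + (⅖)*(1/53)) = -107/11 - 4286/(-7 - 53 + 2/265) = -107/11 - 4286/(-15898/265) = -107/11 - 4286*(-265/15898) = -107/11 + 567895/7949 = 5396302/87439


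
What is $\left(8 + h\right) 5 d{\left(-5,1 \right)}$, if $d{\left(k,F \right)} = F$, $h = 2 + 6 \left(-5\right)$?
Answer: $-100$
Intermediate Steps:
$h = -28$ ($h = 2 - 30 = -28$)
$\left(8 + h\right) 5 d{\left(-5,1 \right)} = \left(8 - 28\right) 5 \cdot 1 = \left(-20\right) 5 \cdot 1 = \left(-100\right) 1 = -100$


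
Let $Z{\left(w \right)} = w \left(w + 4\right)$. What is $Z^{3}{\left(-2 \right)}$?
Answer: $-64$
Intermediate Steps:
$Z{\left(w \right)} = w \left(4 + w\right)$
$Z^{3}{\left(-2 \right)} = \left(- 2 \left(4 - 2\right)\right)^{3} = \left(\left(-2\right) 2\right)^{3} = \left(-4\right)^{3} = -64$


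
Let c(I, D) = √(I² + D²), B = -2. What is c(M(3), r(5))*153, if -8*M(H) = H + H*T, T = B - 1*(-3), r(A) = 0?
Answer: 459/4 ≈ 114.75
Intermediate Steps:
T = 1 (T = -2 - 1*(-3) = -2 + 3 = 1)
M(H) = -H/4 (M(H) = -(H + H*1)/8 = -(H + H)/8 = -H/4)
c(I, D) = √(D² + I²)
c(M(3), r(5))*153 = √(0² + (-¼*3)²)*153 = √(0 + (-¾)²)*153 = √(0 + 9/16)*153 = √(9/16)*153 = (¾)*153 = 459/4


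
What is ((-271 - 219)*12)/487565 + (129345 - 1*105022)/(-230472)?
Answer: -2642843771/22474016136 ≈ -0.11760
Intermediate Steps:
((-271 - 219)*12)/487565 + (129345 - 1*105022)/(-230472) = -490*12*(1/487565) + (129345 - 105022)*(-1/230472) = -5880*1/487565 + 24323*(-1/230472) = -1176/97513 - 24323/230472 = -2642843771/22474016136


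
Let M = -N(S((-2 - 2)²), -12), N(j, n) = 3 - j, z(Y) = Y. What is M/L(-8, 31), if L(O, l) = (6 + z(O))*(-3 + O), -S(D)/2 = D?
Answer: -35/22 ≈ -1.5909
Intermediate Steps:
S(D) = -2*D
L(O, l) = (-3 + O)*(6 + O) (L(O, l) = (6 + O)*(-3 + O) = (-3 + O)*(6 + O))
M = -35 (M = -(3 - (-2)*(-2 - 2)²) = -(3 - (-2)*(-4)²) = -(3 - (-2)*16) = -(3 - 1*(-32)) = -(3 + 32) = -1*35 = -35)
M/L(-8, 31) = -35/(-18 + (-8)² + 3*(-8)) = -35/(-18 + 64 - 24) = -35/22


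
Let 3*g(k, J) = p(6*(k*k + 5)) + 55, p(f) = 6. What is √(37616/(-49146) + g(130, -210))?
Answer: 3*√145873519/8191 ≈ 4.4236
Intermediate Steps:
g(k, J) = 61/3 (g(k, J) = (6 + 55)/3 = (⅓)*61 = 61/3)
√(37616/(-49146) + g(130, -210)) = √(37616/(-49146) + 61/3) = √(37616*(-1/49146) + 61/3) = √(-18808/24573 + 61/3) = √(160281/8191) = 3*√145873519/8191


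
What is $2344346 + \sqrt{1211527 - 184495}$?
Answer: $2344346 + 2 \sqrt{256758} \approx 2.3454 \cdot 10^{6}$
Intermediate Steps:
$2344346 + \sqrt{1211527 - 184495} = 2344346 + \sqrt{1027032} = 2344346 + 2 \sqrt{256758}$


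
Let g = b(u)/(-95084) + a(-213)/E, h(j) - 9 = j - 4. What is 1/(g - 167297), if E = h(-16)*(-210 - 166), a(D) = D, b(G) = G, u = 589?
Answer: -8937896/1495283702771 ≈ -5.9774e-6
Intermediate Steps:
h(j) = 5 + j (h(j) = 9 + (j - 4) = 9 + (-4 + j) = 5 + j)
E = 4136 (E = (5 - 16)*(-210 - 166) = -11*(-376) = 4136)
g = -515659/8937896 (g = 589/(-95084) - 213/4136 = 589*(-1/95084) - 213*1/4136 = -589/95084 - 213/4136 = -515659/8937896 ≈ -0.057694)
1/(g - 167297) = 1/(-515659/8937896 - 167297) = 1/(-1495283702771/8937896) = -8937896/1495283702771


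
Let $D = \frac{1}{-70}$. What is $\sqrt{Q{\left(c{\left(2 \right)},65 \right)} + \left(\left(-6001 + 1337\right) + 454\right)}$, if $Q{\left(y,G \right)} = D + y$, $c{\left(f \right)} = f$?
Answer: $\frac{3 i \sqrt{2291030}}{70} \approx 64.869 i$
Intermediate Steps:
$D = - \frac{1}{70} \approx -0.014286$
$Q{\left(y,G \right)} = - \frac{1}{70} + y$
$\sqrt{Q{\left(c{\left(2 \right)},65 \right)} + \left(\left(-6001 + 1337\right) + 454\right)} = \sqrt{\left(- \frac{1}{70} + 2\right) + \left(\left(-6001 + 1337\right) + 454\right)} = \sqrt{\frac{139}{70} + \left(-4664 + 454\right)} = \sqrt{\frac{139}{70} - 4210} = \sqrt{- \frac{294561}{70}} = \frac{3 i \sqrt{2291030}}{70}$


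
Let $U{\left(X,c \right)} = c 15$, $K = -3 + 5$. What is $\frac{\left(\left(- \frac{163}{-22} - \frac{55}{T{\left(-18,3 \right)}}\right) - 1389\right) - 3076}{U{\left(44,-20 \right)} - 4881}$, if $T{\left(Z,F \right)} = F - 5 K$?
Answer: $\frac{685259}{797874} \approx 0.85886$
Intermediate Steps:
$K = 2$
$U{\left(X,c \right)} = 15 c$
$T{\left(Z,F \right)} = -10 + F$ ($T{\left(Z,F \right)} = F - 10 = -10 + F$)
$\frac{\left(\left(- \frac{163}{-22} - \frac{55}{T{\left(-18,3 \right)}}\right) - 1389\right) - 3076}{U{\left(44,-20 \right)} - 4881} = \frac{\left(\left(- \frac{163}{-22} - \frac{55}{-10 + 3}\right) - 1389\right) - 3076}{15 \left(-20\right) - 4881} = \frac{\left(\left(\left(-163\right) \left(- \frac{1}{22}\right) - \frac{55}{-7}\right) - 1389\right) - 3076}{-300 - 4881} = \frac{\left(\left(\frac{163}{22} - - \frac{55}{7}\right) - 1389\right) - 3076}{-5181} = \left(\left(\left(\frac{163}{22} + \frac{55}{7}\right) - 1389\right) - 3076\right) \left(- \frac{1}{5181}\right) = \left(\left(\frac{2351}{154} - 1389\right) - 3076\right) \left(- \frac{1}{5181}\right) = \left(- \frac{211555}{154} - 3076\right) \left(- \frac{1}{5181}\right) = \left(- \frac{685259}{154}\right) \left(- \frac{1}{5181}\right) = \frac{685259}{797874}$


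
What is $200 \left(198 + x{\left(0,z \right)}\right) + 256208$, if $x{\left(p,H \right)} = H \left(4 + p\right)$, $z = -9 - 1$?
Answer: $287808$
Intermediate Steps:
$z = -10$
$200 \left(198 + x{\left(0,z \right)}\right) + 256208 = 200 \left(198 - 10 \left(4 + 0\right)\right) + 256208 = 200 \left(198 - 40\right) + 256208 = 200 \cdot 158 + 256208 = 31600 + 256208 = 287808$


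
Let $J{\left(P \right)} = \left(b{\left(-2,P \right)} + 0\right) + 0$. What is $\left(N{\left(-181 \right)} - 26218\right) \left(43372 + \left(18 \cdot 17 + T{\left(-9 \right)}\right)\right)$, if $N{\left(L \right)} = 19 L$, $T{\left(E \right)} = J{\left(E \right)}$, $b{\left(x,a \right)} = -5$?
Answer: $-1295210161$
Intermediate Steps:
$J{\left(P \right)} = -5$ ($J{\left(P \right)} = \left(-5 + 0\right) + 0 = -5 + 0 = -5$)
$T{\left(E \right)} = -5$
$\left(N{\left(-181 \right)} - 26218\right) \left(43372 + \left(18 \cdot 17 + T{\left(-9 \right)}\right)\right) = \left(19 \left(-181\right) - 26218\right) \left(43372 + \left(18 \cdot 17 - 5\right)\right) = \left(-3439 - 26218\right) \left(43372 + \left(306 - 5\right)\right) = - 29657 \left(43372 + 301\right) = \left(-29657\right) 43673 = -1295210161$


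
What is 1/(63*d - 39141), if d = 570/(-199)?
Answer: -199/7824969 ≈ -2.5431e-5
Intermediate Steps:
d = -570/199 (d = 570*(-1/199) = -570/199 ≈ -2.8643)
1/(63*d - 39141) = 1/(63*(-570/199) - 39141) = 1/(-35910/199 - 39141) = 1/(-7824969/199) = -199/7824969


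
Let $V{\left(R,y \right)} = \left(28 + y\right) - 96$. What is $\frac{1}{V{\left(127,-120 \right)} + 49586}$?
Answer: $\frac{1}{49398} \approx 2.0244 \cdot 10^{-5}$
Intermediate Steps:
$V{\left(R,y \right)} = -68 + y$
$\frac{1}{V{\left(127,-120 \right)} + 49586} = \frac{1}{\left(-68 - 120\right) + 49586} = \frac{1}{-188 + 49586} = \frac{1}{49398}$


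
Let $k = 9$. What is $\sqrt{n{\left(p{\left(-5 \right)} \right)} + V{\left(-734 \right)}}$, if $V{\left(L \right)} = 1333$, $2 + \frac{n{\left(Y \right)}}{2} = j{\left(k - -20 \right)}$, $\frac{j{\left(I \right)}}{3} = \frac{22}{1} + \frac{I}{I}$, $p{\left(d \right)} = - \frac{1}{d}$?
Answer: $3 \sqrt{163} \approx 38.301$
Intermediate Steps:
$j{\left(I \right)} = 69$ ($j{\left(I \right)} = 3 \left(\frac{22}{1} + \frac{I}{I}\right) = 3 \left(22 \cdot 1 + 1\right) = 3 \left(22 + 1\right) = 3 \cdot 23 = 69$)
$n{\left(Y \right)} = 134$ ($n{\left(Y \right)} = -4 + 2 \cdot 69 = -4 + 138 = 134$)
$\sqrt{n{\left(p{\left(-5 \right)} \right)} + V{\left(-734 \right)}} = \sqrt{134 + 1333} = \sqrt{1467} = 3 \sqrt{163}$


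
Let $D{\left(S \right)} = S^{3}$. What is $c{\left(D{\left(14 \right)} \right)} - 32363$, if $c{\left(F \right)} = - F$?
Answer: $-35107$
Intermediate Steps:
$c{\left(D{\left(14 \right)} \right)} - 32363 = - 14^{3} - 32363 = \left(-1\right) 2744 - 32363 = -2744 - 32363 = -35107$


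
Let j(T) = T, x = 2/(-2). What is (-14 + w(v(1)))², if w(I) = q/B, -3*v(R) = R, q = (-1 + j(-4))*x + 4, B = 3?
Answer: 121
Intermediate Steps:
x = -1 (x = 2*(-½) = -1)
q = 9 (q = (-1 - 4)*(-1) + 4 = -5*(-1) + 4 = 5 + 4 = 9)
v(R) = -R/3
w(I) = 3 (w(I) = 9/3 = 9*(⅓) = 3)
(-14 + w(v(1)))² = (-14 + 3)² = (-11)² = 121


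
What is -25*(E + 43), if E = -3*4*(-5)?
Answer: -2575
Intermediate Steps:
E = 60 (E = -12*(-5) = 60)
-25*(E + 43) = -25*(60 + 43) = -25*103 = -2575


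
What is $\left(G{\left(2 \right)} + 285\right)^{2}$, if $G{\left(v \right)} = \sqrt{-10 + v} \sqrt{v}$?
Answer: $81209 + 2280 i \approx 81209.0 + 2280.0 i$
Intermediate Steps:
$G{\left(v \right)} = \sqrt{v} \sqrt{-10 + v}$
$\left(G{\left(2 \right)} + 285\right)^{2} = \left(\sqrt{2} \sqrt{-10 + 2} + 285\right)^{2} = \left(\sqrt{2} \sqrt{-8} + 285\right)^{2} = \left(\sqrt{2} \cdot 2 i \sqrt{2} + 285\right)^{2} = \left(4 i + 285\right)^{2} = \left(285 + 4 i\right)^{2}$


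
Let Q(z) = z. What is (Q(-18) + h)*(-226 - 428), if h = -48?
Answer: 43164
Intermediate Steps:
(Q(-18) + h)*(-226 - 428) = (-18 - 48)*(-226 - 428) = -66*(-654) = 43164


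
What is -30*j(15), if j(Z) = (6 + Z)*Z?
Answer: -9450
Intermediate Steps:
j(Z) = Z*(6 + Z)
-30*j(15) = -450*(6 + 15) = -450*21 = -30*315 = -9450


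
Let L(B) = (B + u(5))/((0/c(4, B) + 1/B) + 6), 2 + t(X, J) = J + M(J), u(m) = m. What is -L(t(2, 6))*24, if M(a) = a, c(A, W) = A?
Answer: -3600/61 ≈ -59.016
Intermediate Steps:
t(X, J) = -2 + 2*J (t(X, J) = -2 + (J + J) = -2 + 2*J)
L(B) = (5 + B)/(6 + 1/B) (L(B) = (B + 5)/((0/4 + 1/B) + 6) = (5 + B)/((0*(¼) + 1/B) + 6) = (5 + B)/((0 + 1/B) + 6) = (5 + B)/(1/B + 6) = (5 + B)/(6 + 1/B))
-L(t(2, 6))*24 = -(-2 + 2*6)*(5 + (-2 + 2*6))/(1 + 6*(-2 + 2*6))*24 = -(-2 + 12)*(5 + (-2 + 12))/(1 + 6*(-2 + 12))*24 = -10*(5 + 10)/(1 + 6*10)*24 = -10*15/(1 + 60)*24 = -10*15/61*24 = -1*150/61*24 = -150/61*24 = -3600/61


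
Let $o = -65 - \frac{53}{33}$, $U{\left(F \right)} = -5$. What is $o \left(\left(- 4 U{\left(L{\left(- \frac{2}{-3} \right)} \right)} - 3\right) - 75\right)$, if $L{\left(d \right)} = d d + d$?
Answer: $\frac{127484}{33} \approx 3863.2$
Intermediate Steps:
$L{\left(d \right)} = d + d^{2}$ ($L{\left(d \right)} = d^{2} + d = d + d^{2}$)
$o = - \frac{2198}{33}$ ($o = -65 - 53 \cdot \frac{1}{33} = -65 - \frac{53}{33} = - \frac{2198}{33} \approx -66.606$)
$o \left(\left(- 4 U{\left(L{\left(- \frac{2}{-3} \right)} \right)} - 3\right) - 75\right) = - \frac{2198 \left(\left(\left(-4\right) \left(-5\right) - 3\right) - 75\right)}{33} = - \frac{2198 \left(\left(20 - 3\right) - 75\right)}{33} = - \frac{2198 \left(17 - 75\right)}{33} = \left(- \frac{2198}{33}\right) \left(-58\right) = \frac{127484}{33}$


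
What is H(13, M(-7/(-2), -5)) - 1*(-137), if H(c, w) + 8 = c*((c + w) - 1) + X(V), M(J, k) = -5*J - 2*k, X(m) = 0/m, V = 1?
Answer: 375/2 ≈ 187.50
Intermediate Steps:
X(m) = 0
H(c, w) = -8 + c*(-1 + c + w) (H(c, w) = -8 + (c*((c + w) - 1) + 0) = -8 + (c*(-1 + c + w) + 0) = -8 + c*(-1 + c + w))
H(13, M(-7/(-2), -5)) - 1*(-137) = (-8 + 13**2 - 1*13 + 13*(-(-35)/(-2) - 2*(-5))) - 1*(-137) = (-8 + 169 - 13 + 13*(-(-35)*(-1)/2 + 10)) + 137 = (-8 + 169 - 13 + 13*(-5*7/2 + 10)) + 137 = (-8 + 169 - 13 + 13*(-35/2 + 10)) + 137 = (-8 + 169 - 13 + 13*(-15/2)) + 137 = (-8 + 169 - 13 - 195/2) + 137 = 101/2 + 137 = 375/2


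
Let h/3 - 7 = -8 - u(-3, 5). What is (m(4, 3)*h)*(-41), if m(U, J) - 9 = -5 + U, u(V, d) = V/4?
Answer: 246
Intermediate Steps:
u(V, d) = V/4 (u(V, d) = V*(1/4) = V/4)
h = -3/4 (h = 21 + 3*(-8 - (-3)/4) = 21 + 3*(-8 - 1*(-3/4)) = 21 + 3*(-8 + 3/4) = 21 + 3*(-29/4) = 21 - 87/4 = -3/4 ≈ -0.75000)
m(U, J) = 4 + U (m(U, J) = 9 + (-5 + U) = 4 + U)
(m(4, 3)*h)*(-41) = ((4 + 4)*(-3/4))*(-41) = (8*(-3/4))*(-41) = -6*(-41) = 246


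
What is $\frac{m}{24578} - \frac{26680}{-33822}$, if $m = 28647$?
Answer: $\frac{812319937}{415638558} \approx 1.9544$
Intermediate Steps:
$\frac{m}{24578} - \frac{26680}{-33822} = \frac{28647}{24578} - \frac{26680}{-33822} = 28647 \cdot \frac{1}{24578} - - \frac{13340}{16911} = \frac{28647}{24578} + \frac{13340}{16911} = \frac{812319937}{415638558}$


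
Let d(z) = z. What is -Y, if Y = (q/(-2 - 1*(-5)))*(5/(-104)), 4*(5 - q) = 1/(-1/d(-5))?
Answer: 25/416 ≈ 0.060096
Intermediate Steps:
q = 15/4 (q = 5 - 1/(4*((-1/(-5)))) = 5 - 1/(4*((-1*(-⅕)))) = 5 - 1/(4*⅕) = 5 - ¼*5 = 5 - 5/4 = 15/4 ≈ 3.7500)
Y = -25/416 (Y = (15/(4*(-2 - 1*(-5))))*(5/(-104)) = (15/(4*(-2 + 5)))*(-1/104*5) = ((15/4)/3)*(-5/104) = ((15/4)*(⅓))*(-5/104) = (5/4)*(-5/104) = -25/416 ≈ -0.060096)
-Y = -1*(-25/416) = 25/416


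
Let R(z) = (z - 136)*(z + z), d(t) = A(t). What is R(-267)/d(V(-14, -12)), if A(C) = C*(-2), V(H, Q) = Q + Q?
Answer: 35867/8 ≈ 4483.4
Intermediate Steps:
V(H, Q) = 2*Q
A(C) = -2*C
d(t) = -2*t
R(z) = 2*z*(-136 + z) (R(z) = (-136 + z)*(2*z) = 2*z*(-136 + z))
R(-267)/d(V(-14, -12)) = (2*(-267)*(-136 - 267))/((-4*(-12))) = (2*(-267)*(-403))/((-2*(-24))) = 215202/48 = 215202*(1/48) = 35867/8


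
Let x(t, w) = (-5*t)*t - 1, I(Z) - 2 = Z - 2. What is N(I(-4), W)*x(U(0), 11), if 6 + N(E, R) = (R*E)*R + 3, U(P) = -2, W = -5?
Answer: 2163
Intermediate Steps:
I(Z) = Z (I(Z) = 2 + (Z - 2) = 2 + (-2 + Z) = Z)
x(t, w) = -1 - 5*t² (x(t, w) = -5*t² - 1 = -1 - 5*t²)
N(E, R) = -3 + E*R² (N(E, R) = -6 + ((R*E)*R + 3) = -6 + ((E*R)*R + 3) = -6 + (E*R² + 3) = -6 + (3 + E*R²) = -3 + E*R²)
N(I(-4), W)*x(U(0), 11) = (-3 - 4*(-5)²)*(-1 - 5*(-2)²) = (-3 - 4*25)*(-1 - 5*4) = (-3 - 100)*(-1 - 20) = -103*(-21) = 2163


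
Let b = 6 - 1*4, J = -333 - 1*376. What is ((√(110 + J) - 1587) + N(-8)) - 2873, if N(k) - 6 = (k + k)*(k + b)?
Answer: -4358 + I*√599 ≈ -4358.0 + 24.474*I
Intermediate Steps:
J = -709 (J = -333 - 376 = -709)
b = 2 (b = 6 - 4 = 2)
N(k) = 6 + 2*k*(2 + k) (N(k) = 6 + (k + k)*(k + 2) = 6 + (2*k)*(2 + k) = 6 + 2*k*(2 + k))
((√(110 + J) - 1587) + N(-8)) - 2873 = ((√(110 - 709) - 1587) + (6 + 2*(-8)² + 4*(-8))) - 2873 = ((√(-599) - 1587) + (6 + 2*64 - 32)) - 2873 = ((I*√599 - 1587) + (6 + 128 - 32)) - 2873 = ((-1587 + I*√599) + 102) - 2873 = (-1485 + I*√599) - 2873 = -4358 + I*√599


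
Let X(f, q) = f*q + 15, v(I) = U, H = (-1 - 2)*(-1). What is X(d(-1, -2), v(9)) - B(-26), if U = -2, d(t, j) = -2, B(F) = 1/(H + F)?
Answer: 438/23 ≈ 19.043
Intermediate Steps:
H = 3 (H = -3*(-1) = 3)
B(F) = 1/(3 + F)
v(I) = -2
X(f, q) = 15 + f*q
X(d(-1, -2), v(9)) - B(-26) = (15 - 2*(-2)) - 1/(3 - 26) = (15 + 4) - 1/(-23) = 19 - 1*(-1/23) = 19 + 1/23 = 438/23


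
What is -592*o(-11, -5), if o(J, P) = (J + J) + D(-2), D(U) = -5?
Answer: 15984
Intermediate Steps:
o(J, P) = -5 + 2*J (o(J, P) = (J + J) - 5 = 2*J - 5 = -5 + 2*J)
-592*o(-11, -5) = -592*(-5 + 2*(-11)) = -592*(-5 - 22) = -592*(-27) = 15984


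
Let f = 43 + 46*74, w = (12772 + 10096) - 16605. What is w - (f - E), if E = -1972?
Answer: 844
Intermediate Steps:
w = 6263 (w = 22868 - 16605 = 6263)
f = 3447 (f = 43 + 3404 = 3447)
w - (f - E) = 6263 - (3447 - 1*(-1972)) = 6263 - (3447 + 1972) = 6263 - 1*5419 = 6263 - 5419 = 844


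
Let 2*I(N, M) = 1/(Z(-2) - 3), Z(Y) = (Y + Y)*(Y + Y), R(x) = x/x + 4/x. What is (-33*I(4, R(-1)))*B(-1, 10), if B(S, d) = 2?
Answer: -33/13 ≈ -2.5385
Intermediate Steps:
R(x) = 1 + 4/x
Z(Y) = 4*Y**2 (Z(Y) = (2*Y)*(2*Y) = 4*Y**2)
I(N, M) = 1/26 (I(N, M) = 1/(2*(4*(-2)**2 - 3)) = 1/(2*(4*4 - 3)) = 1/(2*(16 - 3)) = (1/2)/13 = (1/2)*(1/13) = 1/26)
(-33*I(4, R(-1)))*B(-1, 10) = -33*1/26*2 = -33/26*2 = -33/13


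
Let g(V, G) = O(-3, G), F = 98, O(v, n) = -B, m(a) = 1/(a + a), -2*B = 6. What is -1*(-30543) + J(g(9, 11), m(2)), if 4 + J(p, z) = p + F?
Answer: 30640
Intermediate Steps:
B = -3 (B = -½*6 = -3)
m(a) = 1/(2*a)
O(v, n) = 3 (O(v, n) = -1*(-3) = 3)
g(V, G) = 3
J(p, z) = 94 + p (J(p, z) = -4 + (p + 98) = -4 + (98 + p) = 94 + p)
-1*(-30543) + J(g(9, 11), m(2)) = -1*(-30543) + (94 + 3) = 30543 + 97 = 30640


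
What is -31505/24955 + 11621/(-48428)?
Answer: -363145239/241704148 ≈ -1.5024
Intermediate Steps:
-31505/24955 + 11621/(-48428) = -31505*1/24955 + 11621*(-1/48428) = -6301/4991 - 11621/48428 = -363145239/241704148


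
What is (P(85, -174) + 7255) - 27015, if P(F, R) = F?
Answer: -19675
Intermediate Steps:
(P(85, -174) + 7255) - 27015 = (85 + 7255) - 27015 = 7340 - 27015 = -19675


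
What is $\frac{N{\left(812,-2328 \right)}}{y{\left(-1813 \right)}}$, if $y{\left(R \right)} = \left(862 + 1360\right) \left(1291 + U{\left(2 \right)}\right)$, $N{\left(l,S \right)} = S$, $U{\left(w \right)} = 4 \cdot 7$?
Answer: $- \frac{1164}{1465409} \approx -0.00079432$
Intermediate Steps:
$U{\left(w \right)} = 28$
$y{\left(R \right)} = 2930818$ ($y{\left(R \right)} = \left(862 + 1360\right) \left(1291 + 28\right) = 2222 \cdot 1319 = 2930818$)
$\frac{N{\left(812,-2328 \right)}}{y{\left(-1813 \right)}} = - \frac{2328}{2930818} = \left(-2328\right) \frac{1}{2930818} = - \frac{1164}{1465409}$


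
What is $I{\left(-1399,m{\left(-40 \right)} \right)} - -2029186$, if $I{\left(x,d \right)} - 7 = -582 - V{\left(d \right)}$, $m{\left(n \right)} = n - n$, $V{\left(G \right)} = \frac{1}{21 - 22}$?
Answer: $2028612$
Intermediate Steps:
$V{\left(G \right)} = -1$ ($V{\left(G \right)} = \frac{1}{-1} = -1$)
$m{\left(n \right)} = 0$
$I{\left(x,d \right)} = -574$ ($I{\left(x,d \right)} = 7 - 581 = -574$)
$I{\left(-1399,m{\left(-40 \right)} \right)} - -2029186 = -574 - -2029186 = -574 + 2029186 = 2028612$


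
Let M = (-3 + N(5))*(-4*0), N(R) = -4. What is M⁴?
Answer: 0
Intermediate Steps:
M = 0 (M = (-3 - 4)*(-4*0) = -7*0 = 0)
M⁴ = 0⁴ = 0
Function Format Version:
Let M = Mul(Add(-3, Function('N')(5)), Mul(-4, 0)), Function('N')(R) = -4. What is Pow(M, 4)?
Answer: 0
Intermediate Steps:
M = 0 (M = Mul(Add(-3, -4), Mul(-4, 0)) = Mul(-7, 0) = 0)
Pow(M, 4) = Pow(0, 4) = 0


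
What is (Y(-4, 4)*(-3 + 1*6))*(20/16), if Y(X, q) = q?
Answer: 15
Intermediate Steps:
(Y(-4, 4)*(-3 + 1*6))*(20/16) = (4*(-3 + 1*6))*(20/16) = (4*(-3 + 6))*(20*(1/16)) = (4*3)*(5/4) = 12*(5/4) = 15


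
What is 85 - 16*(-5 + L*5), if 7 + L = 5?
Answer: 325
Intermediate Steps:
L = -2 (L = -7 + 5 = -2)
85 - 16*(-5 + L*5) = 85 - 16*(-5 - 2*5) = 85 - 16*(-5 - 10) = 85 - 16*(-15) = 85 + 240 = 325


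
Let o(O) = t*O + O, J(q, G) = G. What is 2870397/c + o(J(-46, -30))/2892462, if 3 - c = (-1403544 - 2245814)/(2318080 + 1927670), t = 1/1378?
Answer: 2023960458942174872335/2721414551149112 ≈ 7.4372e+5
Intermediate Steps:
t = 1/1378 ≈ 0.00072569
c = 8193304/2122875 (c = 3 - (-1403544 - 2245814)/(2318080 + 1927670) = 3 - (-3649358)/4245750 = 3 - 1*(-1824679/2122875) = 3 + 1824679/2122875 = 8193304/2122875 ≈ 3.8595)
o(O) = 1379*O/1378 (o(O) = O/1378 + O = 1379*O/1378)
2870397/c + o(J(-46, -30))/2892462 = 2870397/(8193304/2122875) + ((1379/1378)*(-30))/2892462 = 2870397*(2122875/8193304) - 20685/689*1/2892462 = 6093494031375/8193304 - 6895/664302106 = 2023960458942174872335/2721414551149112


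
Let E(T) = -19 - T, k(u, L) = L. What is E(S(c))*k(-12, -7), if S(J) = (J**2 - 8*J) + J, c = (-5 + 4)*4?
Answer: 441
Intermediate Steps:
c = -4 (c = -1*4 = -4)
S(J) = J**2 - 7*J
E(S(c))*k(-12, -7) = (-19 - (-4)*(-7 - 4))*(-7) = (-19 - (-4)*(-11))*(-7) = (-19 - 1*44)*(-7) = (-19 - 44)*(-7) = -63*(-7) = 441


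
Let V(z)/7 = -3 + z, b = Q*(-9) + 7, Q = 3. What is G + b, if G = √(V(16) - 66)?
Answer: -15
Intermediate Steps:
b = -20 (b = 3*(-9) + 7 = -27 + 7 = -20)
V(z) = -21 + 7*z (V(z) = 7*(-3 + z) = -21 + 7*z)
G = 5 (G = √((-21 + 7*16) - 66) = √((-21 + 112) - 66) = √(91 - 66) = √25 = 5)
G + b = 5 - 20 = -15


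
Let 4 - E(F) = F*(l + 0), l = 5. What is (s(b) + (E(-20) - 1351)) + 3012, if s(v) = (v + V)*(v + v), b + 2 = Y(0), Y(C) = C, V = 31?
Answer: 1649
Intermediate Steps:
E(F) = 4 - 5*F (E(F) = 4 - F*(5 + 0) = 4 - F*5 = 4 - 5*F)
b = -2 (b = -2 + 0 = -2)
s(v) = 2*v*(31 + v) (s(v) = (v + 31)*(v + v) = (31 + v)*(2*v) = 2*v*(31 + v))
(s(b) + (E(-20) - 1351)) + 3012 = (2*(-2)*(31 - 2) + ((4 - 5*(-20)) - 1351)) + 3012 = (2*(-2)*29 + ((4 + 100) - 1351)) + 3012 = (-116 + (104 - 1351)) + 3012 = (-116 - 1247) + 3012 = -1363 + 3012 = 1649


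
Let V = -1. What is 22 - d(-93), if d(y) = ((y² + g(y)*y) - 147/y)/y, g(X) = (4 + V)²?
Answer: 305647/2883 ≈ 106.02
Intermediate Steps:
g(X) = 9 (g(X) = (4 - 1)² = 3² = 9)
d(y) = (y² - 147/y + 9*y)/y (d(y) = ((y² + 9*y) - 147/y)/y = (y² - 147/y + 9*y)/y)
22 - d(-93) = 22 - (9 - 93 - 147/(-93)²) = 22 - (9 - 93 - 147*1/8649) = 22 - (9 - 93 - 49/2883) = 22 - 1*(-242221/2883) = 22 + 242221/2883 = 305647/2883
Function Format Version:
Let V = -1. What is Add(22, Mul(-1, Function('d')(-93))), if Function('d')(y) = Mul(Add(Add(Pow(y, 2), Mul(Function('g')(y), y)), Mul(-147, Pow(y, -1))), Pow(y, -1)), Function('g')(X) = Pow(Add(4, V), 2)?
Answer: Rational(305647, 2883) ≈ 106.02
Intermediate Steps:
Function('g')(X) = 9 (Function('g')(X) = Pow(Add(4, -1), 2) = Pow(3, 2) = 9)
Function('d')(y) = Mul(Pow(y, -1), Add(Pow(y, 2), Mul(-147, Pow(y, -1)), Mul(9, y))) (Function('d')(y) = Mul(Add(Add(Pow(y, 2), Mul(9, y)), Mul(-147, Pow(y, -1))), Pow(y, -1)) = Mul(Add(Pow(y, 2), Mul(-147, Pow(y, -1)), Mul(9, y)), Pow(y, -1)) = Mul(Pow(y, -1), Add(Pow(y, 2), Mul(-147, Pow(y, -1)), Mul(9, y))))
Add(22, Mul(-1, Function('d')(-93))) = Add(22, Mul(-1, Add(9, -93, Mul(-147, Pow(-93, -2))))) = Add(22, Mul(-1, Add(9, -93, Mul(-147, Rational(1, 8649))))) = Add(22, Mul(-1, Add(9, -93, Rational(-49, 2883)))) = Add(22, Mul(-1, Rational(-242221, 2883))) = Add(22, Rational(242221, 2883)) = Rational(305647, 2883)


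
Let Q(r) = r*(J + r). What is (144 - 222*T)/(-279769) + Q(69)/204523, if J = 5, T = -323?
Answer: -13266477036/57219195187 ≈ -0.23185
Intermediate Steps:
Q(r) = r*(5 + r)
(144 - 222*T)/(-279769) + Q(69)/204523 = (144 - 222*(-323))/(-279769) + (69*(5 + 69))/204523 = (144 + 71706)*(-1/279769) + (69*74)*(1/204523) = 71850*(-1/279769) + 5106*(1/204523) = -71850/279769 + 5106/204523 = -13266477036/57219195187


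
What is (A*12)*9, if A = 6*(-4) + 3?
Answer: -2268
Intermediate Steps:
A = -21 (A = -24 + 3 = -21)
(A*12)*9 = -21*12*9 = -252*9 = -2268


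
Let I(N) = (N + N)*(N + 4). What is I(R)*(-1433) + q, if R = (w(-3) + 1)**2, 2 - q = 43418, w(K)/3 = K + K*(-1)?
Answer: -57746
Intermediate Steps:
w(K) = 0 (w(K) = 3*(K + K*(-1)) = 3*(K - K) = 3*0 = 0)
q = -43416 (q = 2 - 1*43418 = 2 - 43418 = -43416)
R = 1 (R = (0 + 1)**2 = 1**2 = 1)
I(N) = 2*N*(4 + N) (I(N) = (2*N)*(4 + N) = 2*N*(4 + N))
I(R)*(-1433) + q = (2*1*(4 + 1))*(-1433) - 43416 = (2*1*5)*(-1433) - 43416 = 10*(-1433) - 43416 = -14330 - 43416 = -57746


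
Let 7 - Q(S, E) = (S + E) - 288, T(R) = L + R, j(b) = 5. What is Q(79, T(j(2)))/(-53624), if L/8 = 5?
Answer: -171/53624 ≈ -0.0031889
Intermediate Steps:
L = 40 (L = 8*5 = 40)
T(R) = 40 + R
Q(S, E) = 295 - E - S (Q(S, E) = 7 - ((S + E) - 288) = 7 - ((E + S) - 288) = 7 - (-288 + E + S) = 7 + (288 - E - S) = 295 - E - S)
Q(79, T(j(2)))/(-53624) = (295 - (40 + 5) - 1*79)/(-53624) = (295 - 1*45 - 79)*(-1/53624) = (295 - 45 - 79)*(-1/53624) = 171*(-1/53624) = -171/53624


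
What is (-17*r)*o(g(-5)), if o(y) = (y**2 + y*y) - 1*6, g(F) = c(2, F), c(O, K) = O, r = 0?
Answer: 0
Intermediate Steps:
g(F) = 2
o(y) = -6 + 2*y**2 (o(y) = (y**2 + y**2) - 6 = 2*y**2 - 6 = -6 + 2*y**2)
(-17*r)*o(g(-5)) = (-17*0)*(-6 + 2*2**2) = 0*(-6 + 2*4) = 0*(-6 + 8) = 0*2 = 0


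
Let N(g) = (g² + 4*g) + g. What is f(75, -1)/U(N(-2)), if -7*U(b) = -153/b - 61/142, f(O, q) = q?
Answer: 497/1780 ≈ 0.27921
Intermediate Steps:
N(g) = g² + 5*g
U(b) = 61/994 + 153/(7*b) (U(b) = -(-153/b - 61/142)/7 = -(-61/142 - 153/b)/7 = 61/994 + 153/(7*b))
f(75, -1)/U(N(-2)) = -1/((21726 + 61*(-2*(5 - 2)))/(994*((-2*(5 - 2))))) = -1/((21726 + 61*(-2*3))/(994*((-2*3)))) = -1/((1/994)*(21726 + 61*(-6))/(-6)) = -1/((1/994)*(-⅙)*(21726 - 366)) = -1/((1/994)*(-⅙)*21360) = -1/(-1780/497) = -1*(-497/1780) = 497/1780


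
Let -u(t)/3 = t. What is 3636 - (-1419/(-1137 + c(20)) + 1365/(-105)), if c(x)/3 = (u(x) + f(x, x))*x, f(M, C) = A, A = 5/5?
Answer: 5688318/1559 ≈ 3648.7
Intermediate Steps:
A = 1 (A = 5*(1/5) = 1)
u(t) = -3*t
f(M, C) = 1
c(x) = 3*x*(1 - 3*x) (c(x) = 3*((-3*x + 1)*x) = 3*((1 - 3*x)*x) = 3*(x*(1 - 3*x)) = 3*x*(1 - 3*x))
3636 - (-1419/(-1137 + c(20)) + 1365/(-105)) = 3636 - (-1419/(-1137 + 3*20*(1 - 3*20)) + 1365/(-105)) = 3636 - (-1419/(-1137 + 3*20*(1 - 60)) + 1365*(-1/105)) = 3636 - (-1419/(-1137 + 3*20*(-59)) - 13) = 3636 - (-1419/(-1137 - 3540) - 13) = 3636 - (-1419/(-4677) - 13) = 3636 - (-1419*(-1/4677) - 13) = 3636 - (473/1559 - 13) = 3636 - 1*(-19794/1559) = 3636 + 19794/1559 = 5688318/1559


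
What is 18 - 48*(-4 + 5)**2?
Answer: -30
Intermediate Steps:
18 - 48*(-4 + 5)**2 = 18 - 48*1**2 = 18 - 48*1 = 18 - 48 = -30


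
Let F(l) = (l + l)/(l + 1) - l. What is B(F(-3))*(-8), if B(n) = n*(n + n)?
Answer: -576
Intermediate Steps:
F(l) = -l + 2*l/(1 + l) (F(l) = (2*l)/(1 + l) - l = 2*l/(1 + l) - l = -l + 2*l/(1 + l))
B(n) = 2*n² (B(n) = n*(2*n) = 2*n²)
B(F(-3))*(-8) = (2*(-3*(1 - 1*(-3))/(1 - 3))²)*(-8) = (2*(-3*(1 + 3)/(-2))²)*(-8) = (2*(-3*(-½)*4)²)*(-8) = (2*6²)*(-8) = (2*36)*(-8) = 72*(-8) = -576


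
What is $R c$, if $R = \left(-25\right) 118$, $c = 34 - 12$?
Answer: $-64900$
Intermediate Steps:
$c = 22$
$R = -2950$
$R c = \left(-2950\right) 22 = -64900$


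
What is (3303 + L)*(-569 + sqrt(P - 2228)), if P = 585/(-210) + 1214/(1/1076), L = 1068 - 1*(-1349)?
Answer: -3254680 + 2860*sqrt(255590510)/7 ≈ 3.2772e+6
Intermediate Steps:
L = 2417 (L = 1068 + 1349 = 2417)
P = 18287657/14 (P = 585*(-1/210) + 1214/(1/1076) = -39/14 + 1214*1076 = -39/14 + 1306264 = 18287657/14 ≈ 1.3063e+6)
(3303 + L)*(-569 + sqrt(P - 2228)) = (3303 + 2417)*(-569 + sqrt(18287657/14 - 2228)) = 5720*(-569 + sqrt(18256465/14)) = 5720*(-569 + sqrt(255590510)/14) = -3254680 + 2860*sqrt(255590510)/7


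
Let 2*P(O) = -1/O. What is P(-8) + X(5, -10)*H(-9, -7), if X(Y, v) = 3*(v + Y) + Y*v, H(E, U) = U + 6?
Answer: 1041/16 ≈ 65.063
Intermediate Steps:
H(E, U) = 6 + U
P(O) = -1/(2*O) (P(O) = (-1/O)/2 = -1/(2*O))
X(Y, v) = 3*Y + 3*v + Y*v (X(Y, v) = 3*(Y + v) + Y*v = (3*Y + 3*v) + Y*v = 3*Y + 3*v + Y*v)
P(-8) + X(5, -10)*H(-9, -7) = -½/(-8) + (3*5 + 3*(-10) + 5*(-10))*(6 - 7) = -½*(-⅛) + (15 - 30 - 50)*(-1) = 1/16 - 65*(-1) = 1/16 + 65 = 1041/16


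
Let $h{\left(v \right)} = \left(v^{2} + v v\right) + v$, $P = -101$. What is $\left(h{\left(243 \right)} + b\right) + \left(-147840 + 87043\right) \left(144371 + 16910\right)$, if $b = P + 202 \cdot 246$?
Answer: $-9805233025$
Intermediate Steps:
$b = 49591$ ($b = -101 + 202 \cdot 246 = -101 + 49692 = 49591$)
$h{\left(v \right)} = v + 2 v^{2}$ ($h{\left(v \right)} = \left(v^{2} + v^{2}\right) + v = 2 v^{2} + v = v + 2 v^{2}$)
$\left(h{\left(243 \right)} + b\right) + \left(-147840 + 87043\right) \left(144371 + 16910\right) = \left(243 \left(1 + 2 \cdot 243\right) + 49591\right) + \left(-147840 + 87043\right) \left(144371 + 16910\right) = \left(243 \left(1 + 486\right) + 49591\right) - 9805400957 = \left(243 \cdot 487 + 49591\right) - 9805400957 = \left(118341 + 49591\right) - 9805400957 = 167932 - 9805400957 = -9805233025$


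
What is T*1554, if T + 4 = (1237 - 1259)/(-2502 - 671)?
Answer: -19689180/3173 ≈ -6205.2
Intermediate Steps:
T = -12670/3173 (T = -4 + (1237 - 1259)/(-2502 - 671) = -4 - 22/(-3173) = -4 - 22*(-1/3173) = -4 + 22/3173 = -12670/3173 ≈ -3.9931)
T*1554 = -12670/3173*1554 = -19689180/3173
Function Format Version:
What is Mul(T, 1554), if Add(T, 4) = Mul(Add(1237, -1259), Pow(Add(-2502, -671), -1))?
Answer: Rational(-19689180, 3173) ≈ -6205.2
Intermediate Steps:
T = Rational(-12670, 3173) (T = Add(-4, Mul(Add(1237, -1259), Pow(Add(-2502, -671), -1))) = Add(-4, Mul(-22, Pow(-3173, -1))) = Add(-4, Mul(-22, Rational(-1, 3173))) = Add(-4, Rational(22, 3173)) = Rational(-12670, 3173) ≈ -3.9931)
Mul(T, 1554) = Mul(Rational(-12670, 3173), 1554) = Rational(-19689180, 3173)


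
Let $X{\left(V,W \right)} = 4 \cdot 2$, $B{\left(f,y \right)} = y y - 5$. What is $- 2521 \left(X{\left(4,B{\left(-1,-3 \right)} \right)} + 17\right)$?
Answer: $-63025$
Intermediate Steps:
$B{\left(f,y \right)} = -5 + y^{2}$ ($B{\left(f,y \right)} = y^{2} - 5 = -5 + y^{2}$)
$X{\left(V,W \right)} = 8$
$- 2521 \left(X{\left(4,B{\left(-1,-3 \right)} \right)} + 17\right) = - 2521 \left(8 + 17\right) = \left(-2521\right) 25 = -63025$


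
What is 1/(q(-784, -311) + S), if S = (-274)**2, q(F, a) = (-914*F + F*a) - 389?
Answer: 1/1035087 ≈ 9.6610e-7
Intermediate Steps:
q(F, a) = -389 - 914*F + F*a
S = 75076
1/(q(-784, -311) + S) = 1/((-389 - 914*(-784) - 784*(-311)) + 75076) = 1/((-389 + 716576 + 243824) + 75076) = 1/(960011 + 75076) = 1/1035087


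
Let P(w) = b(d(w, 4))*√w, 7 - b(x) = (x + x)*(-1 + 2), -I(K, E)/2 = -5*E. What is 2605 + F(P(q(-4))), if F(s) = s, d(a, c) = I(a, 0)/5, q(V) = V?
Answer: 2605 + 14*I ≈ 2605.0 + 14.0*I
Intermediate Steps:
I(K, E) = 10*E (I(K, E) = -(-10)*E = 10*E)
d(a, c) = 0 (d(a, c) = (10*0)/5 = 0*(⅕) = 0)
b(x) = 7 - 2*x (b(x) = 7 - (x + x)*(-1 + 2) = 7 - 2*x)
P(w) = 7*√w (P(w) = (7 - 2*0)*√w = (7 + 0)*√w = 7*√w)
2605 + F(P(q(-4))) = 2605 + 7*√(-4) = 2605 + 7*(2*I) = 2605 + 14*I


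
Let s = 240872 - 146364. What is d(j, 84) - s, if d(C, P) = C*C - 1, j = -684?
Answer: 373347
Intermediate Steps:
d(C, P) = -1 + C**2 (d(C, P) = C**2 - 1 = -1 + C**2)
s = 94508
d(j, 84) - s = (-1 + (-684)**2) - 1*94508 = (-1 + 467856) - 94508 = 467855 - 94508 = 373347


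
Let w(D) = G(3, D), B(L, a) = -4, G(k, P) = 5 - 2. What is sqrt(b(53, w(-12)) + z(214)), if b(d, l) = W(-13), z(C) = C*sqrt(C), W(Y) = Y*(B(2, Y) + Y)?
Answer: sqrt(221 + 214*sqrt(214)) ≈ 57.893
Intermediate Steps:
G(k, P) = 3
w(D) = 3
W(Y) = Y*(-4 + Y)
z(C) = C**(3/2)
b(d, l) = 221 (b(d, l) = -13*(-4 - 13) = -13*(-17) = 221)
sqrt(b(53, w(-12)) + z(214)) = sqrt(221 + 214**(3/2)) = sqrt(221 + 214*sqrt(214))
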